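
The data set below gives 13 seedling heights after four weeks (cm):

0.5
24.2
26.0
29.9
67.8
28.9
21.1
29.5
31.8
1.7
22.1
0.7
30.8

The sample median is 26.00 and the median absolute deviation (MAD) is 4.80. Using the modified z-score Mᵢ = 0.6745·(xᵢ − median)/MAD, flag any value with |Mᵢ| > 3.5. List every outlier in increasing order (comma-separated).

0.5, 0.7, 67.8

|Mᵢ| > 3.5 ⇔ |xᵢ − 26.00| > 3.5·4.80/0.6745 = 24.91.
So outliers lie outside [1.09, 50.91].
0.5: M = -3.58 → outlier.
0.7: M = -3.56 → outlier.
67.8: M = 5.87 → outlier.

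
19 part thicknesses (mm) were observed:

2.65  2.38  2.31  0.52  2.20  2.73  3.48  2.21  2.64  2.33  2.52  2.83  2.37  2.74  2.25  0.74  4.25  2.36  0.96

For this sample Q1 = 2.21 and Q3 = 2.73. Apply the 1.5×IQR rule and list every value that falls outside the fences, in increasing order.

IQR = Q3 − Q1 = 2.73 − 2.21 = 0.52.
Lower fence = Q1 − 1.5·IQR = 2.21 − 0.78 = 1.43.
Upper fence = Q3 + 1.5·IQR = 2.73 + 0.78 = 3.51.
0.52 < 1.43 → outlier.
0.74 < 1.43 → outlier.
0.96 < 1.43 → outlier.
4.25 > 3.51 → outlier.
All remaining values lie within [1.43, 3.51].

0.52, 0.74, 0.96, 4.25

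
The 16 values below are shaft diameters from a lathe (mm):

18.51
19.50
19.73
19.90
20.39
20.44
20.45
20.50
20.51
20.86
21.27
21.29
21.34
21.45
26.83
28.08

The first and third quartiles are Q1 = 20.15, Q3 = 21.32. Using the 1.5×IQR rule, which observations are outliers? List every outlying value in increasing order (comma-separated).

26.83, 28.08

IQR = Q3 − Q1 = 21.32 − 20.15 = 1.17.
Lower fence = Q1 − 1.5·IQR = 20.15 − 1.755 = 18.395.
Upper fence = Q3 + 1.5·IQR = 21.32 + 1.755 = 23.075.
26.83 > 23.075 → outlier.
28.08 > 23.075 → outlier.
All remaining values lie within [18.395, 23.075].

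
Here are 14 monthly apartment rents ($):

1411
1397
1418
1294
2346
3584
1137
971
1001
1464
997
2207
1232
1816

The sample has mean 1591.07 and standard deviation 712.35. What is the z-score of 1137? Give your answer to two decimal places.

-0.64

z = (1137 − 1591.07) / 712.35 = -0.64.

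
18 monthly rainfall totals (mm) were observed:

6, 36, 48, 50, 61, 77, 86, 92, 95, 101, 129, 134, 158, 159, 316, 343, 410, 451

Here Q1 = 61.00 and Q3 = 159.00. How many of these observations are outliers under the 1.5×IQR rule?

IQR = 98.00; fences at 61.00 − 147.00 = -86.00 and 159.00 + 147.00 = 306.00.
Outside the cutoffs: 316, 343, 410, 451.

4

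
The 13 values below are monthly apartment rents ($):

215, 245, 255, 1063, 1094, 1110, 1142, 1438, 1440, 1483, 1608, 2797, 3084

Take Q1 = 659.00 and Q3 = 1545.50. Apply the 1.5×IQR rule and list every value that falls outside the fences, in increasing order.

3084

IQR = Q3 − Q1 = 1545.50 − 659.00 = 886.50.
Lower fence = Q1 − 1.5·IQR = 659.00 − 1329.75 = -670.75.
Upper fence = Q3 + 1.5·IQR = 1545.50 + 1329.75 = 2875.25.
3084 > 2875.25 → outlier.
All remaining values lie within [-670.75, 2875.25].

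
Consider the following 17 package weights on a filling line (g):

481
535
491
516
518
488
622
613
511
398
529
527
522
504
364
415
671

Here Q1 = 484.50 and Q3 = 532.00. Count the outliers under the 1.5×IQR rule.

IQR = 47.50; fences at 484.50 − 71.25 = 413.25 and 532.00 + 71.25 = 603.25.
Outside the cutoffs: 364, 398, 613, 622, 671.

5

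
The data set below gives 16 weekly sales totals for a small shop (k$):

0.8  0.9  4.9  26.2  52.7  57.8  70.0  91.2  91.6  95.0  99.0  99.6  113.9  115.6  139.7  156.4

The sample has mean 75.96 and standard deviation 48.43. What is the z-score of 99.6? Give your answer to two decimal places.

z = (99.6 − 75.96) / 48.43 = 0.49.

0.49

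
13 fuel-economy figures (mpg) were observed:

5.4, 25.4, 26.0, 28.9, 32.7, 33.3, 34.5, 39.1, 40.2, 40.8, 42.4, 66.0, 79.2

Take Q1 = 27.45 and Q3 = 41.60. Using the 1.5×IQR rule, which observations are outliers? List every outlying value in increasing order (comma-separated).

5.4, 66.0, 79.2

IQR = Q3 − Q1 = 41.60 − 27.45 = 14.15.
Lower fence = Q1 − 1.5·IQR = 27.45 − 21.225 = 6.225.
Upper fence = Q3 + 1.5·IQR = 41.60 + 21.225 = 62.825.
5.4 < 6.225 → outlier.
66.0 > 62.825 → outlier.
79.2 > 62.825 → outlier.
All remaining values lie within [6.225, 62.825].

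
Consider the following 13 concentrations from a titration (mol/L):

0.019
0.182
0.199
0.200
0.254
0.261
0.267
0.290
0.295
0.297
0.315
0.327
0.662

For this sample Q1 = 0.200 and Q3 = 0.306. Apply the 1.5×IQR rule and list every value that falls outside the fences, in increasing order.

0.019, 0.662

IQR = Q3 − Q1 = 0.306 − 0.200 = 0.106.
Lower fence = Q1 − 1.5·IQR = 0.200 − 0.159 = 0.041.
Upper fence = Q3 + 1.5·IQR = 0.306 + 0.159 = 0.465.
0.019 < 0.041 → outlier.
0.662 > 0.465 → outlier.
All remaining values lie within [0.041, 0.465].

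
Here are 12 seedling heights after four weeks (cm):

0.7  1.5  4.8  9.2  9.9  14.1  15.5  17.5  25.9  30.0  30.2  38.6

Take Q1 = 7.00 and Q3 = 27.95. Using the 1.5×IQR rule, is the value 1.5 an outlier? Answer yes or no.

IQR = Q3 − Q1 = 27.95 − 7.00 = 20.95.
Lower fence = Q1 − 1.5·IQR = 7.00 − 31.425 = -24.425.
Upper fence = Q3 + 1.5·IQR = 27.95 + 31.425 = 59.375.
1.5 lies within [-24.425, 59.375].

no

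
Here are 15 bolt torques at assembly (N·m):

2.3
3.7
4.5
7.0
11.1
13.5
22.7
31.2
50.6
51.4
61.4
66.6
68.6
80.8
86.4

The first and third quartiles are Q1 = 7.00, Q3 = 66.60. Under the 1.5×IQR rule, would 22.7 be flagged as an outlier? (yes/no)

no

IQR = Q3 − Q1 = 66.60 − 7.00 = 59.60.
Lower fence = Q1 − 1.5·IQR = 7.00 − 89.40 = -82.40.
Upper fence = Q3 + 1.5·IQR = 66.60 + 89.40 = 156.00.
22.7 lies within [-82.40, 156.00].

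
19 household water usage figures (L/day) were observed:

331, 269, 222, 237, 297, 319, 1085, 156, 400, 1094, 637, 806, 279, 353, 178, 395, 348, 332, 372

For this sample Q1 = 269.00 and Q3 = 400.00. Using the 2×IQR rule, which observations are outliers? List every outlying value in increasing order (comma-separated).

806, 1085, 1094

IQR = Q3 − Q1 = 400.00 − 269.00 = 131.00.
Lower fence = Q1 − 2·IQR = 269.00 − 262.00 = 7.00.
Upper fence = Q3 + 2·IQR = 400.00 + 262.00 = 662.00.
806 > 662.00 → outlier.
1085 > 662.00 → outlier.
1094 > 662.00 → outlier.
All remaining values lie within [7.00, 662.00].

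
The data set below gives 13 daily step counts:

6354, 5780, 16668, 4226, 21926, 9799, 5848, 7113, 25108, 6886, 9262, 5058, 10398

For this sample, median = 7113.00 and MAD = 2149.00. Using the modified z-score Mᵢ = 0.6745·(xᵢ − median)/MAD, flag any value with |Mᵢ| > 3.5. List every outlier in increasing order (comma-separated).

21926, 25108

|Mᵢ| > 3.5 ⇔ |xᵢ − 7113.00| > 3.5·2149.00/0.6745 = 11151.22.
So outliers lie outside [-4038.22, 18264.22].
21926: M = 4.65 → outlier.
25108: M = 5.65 → outlier.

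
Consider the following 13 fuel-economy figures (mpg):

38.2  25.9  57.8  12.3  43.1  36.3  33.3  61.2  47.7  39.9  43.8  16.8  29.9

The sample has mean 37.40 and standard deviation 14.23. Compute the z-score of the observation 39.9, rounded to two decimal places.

z = (39.9 − 37.40) / 14.23 = 0.18.

0.18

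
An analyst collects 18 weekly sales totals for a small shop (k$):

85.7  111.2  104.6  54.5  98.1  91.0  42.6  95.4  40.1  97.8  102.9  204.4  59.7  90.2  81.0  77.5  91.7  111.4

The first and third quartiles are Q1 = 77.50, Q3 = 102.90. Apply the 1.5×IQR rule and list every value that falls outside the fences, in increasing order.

204.4

IQR = Q3 − Q1 = 102.90 − 77.50 = 25.40.
Lower fence = Q1 − 1.5·IQR = 77.50 − 38.10 = 39.40.
Upper fence = Q3 + 1.5·IQR = 102.90 + 38.10 = 141.00.
204.4 > 141.00 → outlier.
All remaining values lie within [39.40, 141.00].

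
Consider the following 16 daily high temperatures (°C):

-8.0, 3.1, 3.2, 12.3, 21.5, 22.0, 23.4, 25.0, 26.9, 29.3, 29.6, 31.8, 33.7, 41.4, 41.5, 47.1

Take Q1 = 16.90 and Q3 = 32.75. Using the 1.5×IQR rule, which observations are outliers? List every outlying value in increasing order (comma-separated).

-8.0

IQR = Q3 − Q1 = 32.75 − 16.90 = 15.85.
Lower fence = Q1 − 1.5·IQR = 16.90 − 23.775 = -6.875.
Upper fence = Q3 + 1.5·IQR = 32.75 + 23.775 = 56.525.
-8.0 < -6.875 → outlier.
All remaining values lie within [-6.875, 56.525].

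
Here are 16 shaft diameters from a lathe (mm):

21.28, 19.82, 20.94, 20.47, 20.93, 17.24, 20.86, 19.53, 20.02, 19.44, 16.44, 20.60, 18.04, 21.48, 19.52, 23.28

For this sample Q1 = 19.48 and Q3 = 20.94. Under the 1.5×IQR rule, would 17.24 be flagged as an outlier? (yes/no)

IQR = Q3 − Q1 = 20.94 − 19.48 = 1.46.
Lower fence = Q1 − 1.5·IQR = 19.48 − 2.19 = 17.29.
Upper fence = Q3 + 1.5·IQR = 20.94 + 2.19 = 23.13.
17.24 lies below the lower fence.

yes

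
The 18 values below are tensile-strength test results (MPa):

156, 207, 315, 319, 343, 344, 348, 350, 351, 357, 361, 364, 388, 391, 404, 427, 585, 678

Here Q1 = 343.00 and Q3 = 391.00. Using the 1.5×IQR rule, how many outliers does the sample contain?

4

IQR = 48.00; fences at 343.00 − 72.00 = 271.00 and 391.00 + 72.00 = 463.00.
Outside the cutoffs: 156, 207, 585, 678.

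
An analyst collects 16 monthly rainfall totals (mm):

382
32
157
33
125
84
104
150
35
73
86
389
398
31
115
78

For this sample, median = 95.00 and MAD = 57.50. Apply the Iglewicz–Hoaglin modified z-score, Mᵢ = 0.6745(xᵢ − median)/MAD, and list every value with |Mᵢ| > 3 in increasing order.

382, 389, 398

|Mᵢ| > 3 ⇔ |xᵢ − 95.00| > 3·57.50/0.6745 = 255.74.
So outliers lie outside [-160.74, 350.74].
382: M = 3.37 → outlier.
389: M = 3.45 → outlier.
398: M = 3.55 → outlier.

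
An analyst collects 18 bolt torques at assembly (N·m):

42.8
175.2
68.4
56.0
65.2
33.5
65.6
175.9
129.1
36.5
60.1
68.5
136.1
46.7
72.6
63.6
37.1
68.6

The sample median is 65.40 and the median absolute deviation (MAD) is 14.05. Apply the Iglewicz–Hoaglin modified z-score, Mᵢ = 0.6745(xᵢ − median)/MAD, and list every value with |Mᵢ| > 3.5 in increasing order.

|Mᵢ| > 3.5 ⇔ |xᵢ − 65.40| > 3.5·14.05/0.6745 = 72.91.
So outliers lie outside [-7.51, 138.31].
175.2: M = 5.27 → outlier.
175.9: M = 5.30 → outlier.

175.2, 175.9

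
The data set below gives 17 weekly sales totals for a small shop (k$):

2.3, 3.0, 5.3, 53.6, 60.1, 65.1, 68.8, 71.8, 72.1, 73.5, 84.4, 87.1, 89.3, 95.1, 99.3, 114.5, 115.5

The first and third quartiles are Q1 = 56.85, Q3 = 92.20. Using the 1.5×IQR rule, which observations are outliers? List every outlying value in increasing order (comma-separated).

2.3, 3.0

IQR = Q3 − Q1 = 92.20 − 56.85 = 35.35.
Lower fence = Q1 − 1.5·IQR = 56.85 − 53.025 = 3.825.
Upper fence = Q3 + 1.5·IQR = 92.20 + 53.025 = 145.225.
2.3 < 3.825 → outlier.
3.0 < 3.825 → outlier.
All remaining values lie within [3.825, 145.225].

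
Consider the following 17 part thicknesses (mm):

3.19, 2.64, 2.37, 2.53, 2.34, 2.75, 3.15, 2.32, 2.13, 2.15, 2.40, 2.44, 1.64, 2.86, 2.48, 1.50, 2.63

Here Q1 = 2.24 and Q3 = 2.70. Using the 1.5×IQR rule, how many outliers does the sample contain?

1

IQR = 0.46; fences at 2.24 − 0.69 = 1.55 and 2.70 + 0.69 = 3.39.
Outside the cutoffs: 1.50.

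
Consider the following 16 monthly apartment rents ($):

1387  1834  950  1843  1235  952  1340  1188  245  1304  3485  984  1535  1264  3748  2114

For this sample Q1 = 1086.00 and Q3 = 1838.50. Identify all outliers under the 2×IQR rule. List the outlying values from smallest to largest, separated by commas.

IQR = Q3 − Q1 = 1838.50 − 1086.00 = 752.50.
Lower fence = Q1 − 2·IQR = 1086.00 − 1505.00 = -419.00.
Upper fence = Q3 + 2·IQR = 1838.50 + 1505.00 = 3343.50.
3485 > 3343.50 → outlier.
3748 > 3343.50 → outlier.
All remaining values lie within [-419.00, 3343.50].

3485, 3748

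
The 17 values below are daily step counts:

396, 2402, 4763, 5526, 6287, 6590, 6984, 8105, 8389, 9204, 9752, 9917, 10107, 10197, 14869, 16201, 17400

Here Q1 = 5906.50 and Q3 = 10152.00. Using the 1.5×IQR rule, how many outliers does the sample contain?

1

IQR = 4245.50; fences at 5906.50 − 6368.25 = -461.75 and 10152.00 + 6368.25 = 16520.25.
Outside the cutoffs: 17400.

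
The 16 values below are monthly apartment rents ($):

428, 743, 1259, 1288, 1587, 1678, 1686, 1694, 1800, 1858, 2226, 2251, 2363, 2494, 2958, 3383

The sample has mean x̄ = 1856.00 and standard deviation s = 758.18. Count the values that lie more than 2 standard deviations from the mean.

1

Cutoffs: x̄ ± 2s = [339.64, 3372.36].
Outside the cutoffs: 3383.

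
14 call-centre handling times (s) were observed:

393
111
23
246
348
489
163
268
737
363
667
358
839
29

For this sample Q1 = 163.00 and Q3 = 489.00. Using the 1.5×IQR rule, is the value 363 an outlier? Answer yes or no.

no

IQR = Q3 − Q1 = 489.00 − 163.00 = 326.00.
Lower fence = Q1 − 1.5·IQR = 163.00 − 489.00 = -326.00.
Upper fence = Q3 + 1.5·IQR = 489.00 + 489.00 = 978.00.
363 lies within [-326.00, 978.00].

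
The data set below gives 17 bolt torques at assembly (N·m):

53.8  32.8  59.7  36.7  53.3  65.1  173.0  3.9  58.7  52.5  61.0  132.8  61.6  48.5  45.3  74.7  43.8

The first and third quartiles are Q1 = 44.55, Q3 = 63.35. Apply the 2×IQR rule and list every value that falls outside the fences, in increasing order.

IQR = Q3 − Q1 = 63.35 − 44.55 = 18.80.
Lower fence = Q1 − 2·IQR = 44.55 − 37.60 = 6.95.
Upper fence = Q3 + 2·IQR = 63.35 + 37.60 = 100.95.
3.9 < 6.95 → outlier.
132.8 > 100.95 → outlier.
173.0 > 100.95 → outlier.
All remaining values lie within [6.95, 100.95].

3.9, 132.8, 173.0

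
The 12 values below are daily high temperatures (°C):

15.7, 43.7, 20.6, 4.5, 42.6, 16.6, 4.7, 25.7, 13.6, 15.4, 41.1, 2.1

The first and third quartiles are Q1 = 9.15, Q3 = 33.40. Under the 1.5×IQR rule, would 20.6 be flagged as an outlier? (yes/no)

no

IQR = Q3 − Q1 = 33.40 − 9.15 = 24.25.
Lower fence = Q1 − 1.5·IQR = 9.15 − 36.375 = -27.225.
Upper fence = Q3 + 1.5·IQR = 33.40 + 36.375 = 69.775.
20.6 lies within [-27.225, 69.775].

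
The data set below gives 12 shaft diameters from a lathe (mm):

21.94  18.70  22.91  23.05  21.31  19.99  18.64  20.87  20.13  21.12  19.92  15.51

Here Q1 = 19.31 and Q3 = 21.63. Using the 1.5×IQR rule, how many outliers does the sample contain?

IQR = 2.32; fences at 19.31 − 3.48 = 15.83 and 21.63 + 3.48 = 25.11.
Outside the cutoffs: 15.51.

1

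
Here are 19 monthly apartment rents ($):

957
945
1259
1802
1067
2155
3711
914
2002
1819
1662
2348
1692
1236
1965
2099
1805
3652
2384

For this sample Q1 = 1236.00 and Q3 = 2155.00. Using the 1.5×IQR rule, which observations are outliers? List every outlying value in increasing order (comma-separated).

3652, 3711

IQR = Q3 − Q1 = 2155.00 − 1236.00 = 919.00.
Lower fence = Q1 − 1.5·IQR = 1236.00 − 1378.50 = -142.50.
Upper fence = Q3 + 1.5·IQR = 2155.00 + 1378.50 = 3533.50.
3652 > 3533.50 → outlier.
3711 > 3533.50 → outlier.
All remaining values lie within [-142.50, 3533.50].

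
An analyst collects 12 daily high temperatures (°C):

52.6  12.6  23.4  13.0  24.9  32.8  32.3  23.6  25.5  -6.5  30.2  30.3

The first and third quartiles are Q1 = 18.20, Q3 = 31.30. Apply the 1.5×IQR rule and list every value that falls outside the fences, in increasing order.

-6.5, 52.6

IQR = Q3 − Q1 = 31.30 − 18.20 = 13.10.
Lower fence = Q1 − 1.5·IQR = 18.20 − 19.65 = -1.45.
Upper fence = Q3 + 1.5·IQR = 31.30 + 19.65 = 50.95.
-6.5 < -1.45 → outlier.
52.6 > 50.95 → outlier.
All remaining values lie within [-1.45, 50.95].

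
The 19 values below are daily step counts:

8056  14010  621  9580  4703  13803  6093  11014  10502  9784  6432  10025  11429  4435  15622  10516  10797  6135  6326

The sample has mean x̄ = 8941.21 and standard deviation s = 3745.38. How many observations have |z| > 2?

Cutoffs: x̄ ± 2s = [1450.45, 16431.97].
Outside the cutoffs: 621.

1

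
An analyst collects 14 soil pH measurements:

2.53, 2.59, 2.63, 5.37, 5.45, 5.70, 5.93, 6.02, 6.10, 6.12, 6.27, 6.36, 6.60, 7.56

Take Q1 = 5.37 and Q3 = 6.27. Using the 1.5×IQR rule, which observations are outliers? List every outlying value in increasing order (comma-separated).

IQR = Q3 − Q1 = 6.27 − 5.37 = 0.90.
Lower fence = Q1 − 1.5·IQR = 5.37 − 1.35 = 4.02.
Upper fence = Q3 + 1.5·IQR = 6.27 + 1.35 = 7.62.
2.53 < 4.02 → outlier.
2.59 < 4.02 → outlier.
2.63 < 4.02 → outlier.
All remaining values lie within [4.02, 7.62].

2.53, 2.59, 2.63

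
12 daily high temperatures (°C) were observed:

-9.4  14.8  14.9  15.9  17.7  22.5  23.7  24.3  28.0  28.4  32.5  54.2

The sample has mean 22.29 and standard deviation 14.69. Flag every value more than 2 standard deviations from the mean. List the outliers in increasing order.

Cutoffs at x̄ ± 2s: 22.29 ± 2·14.69 = [-7.09, 51.67].
-9.4: z = -2.16, |z| > 2 → outlier.
54.2: z = 2.17, |z| > 2 → outlier.
Every other value lies within [-7.09, 51.67].

-9.4, 54.2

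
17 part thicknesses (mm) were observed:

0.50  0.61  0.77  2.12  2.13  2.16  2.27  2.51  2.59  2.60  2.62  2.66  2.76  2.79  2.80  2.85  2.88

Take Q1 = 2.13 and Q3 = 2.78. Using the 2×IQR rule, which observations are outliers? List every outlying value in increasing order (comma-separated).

IQR = Q3 − Q1 = 2.78 − 2.13 = 0.65.
Lower fence = Q1 − 2·IQR = 2.13 − 1.30 = 0.83.
Upper fence = Q3 + 2·IQR = 2.78 + 1.30 = 4.08.
0.50 < 0.83 → outlier.
0.61 < 0.83 → outlier.
0.77 < 0.83 → outlier.
All remaining values lie within [0.83, 4.08].

0.50, 0.61, 0.77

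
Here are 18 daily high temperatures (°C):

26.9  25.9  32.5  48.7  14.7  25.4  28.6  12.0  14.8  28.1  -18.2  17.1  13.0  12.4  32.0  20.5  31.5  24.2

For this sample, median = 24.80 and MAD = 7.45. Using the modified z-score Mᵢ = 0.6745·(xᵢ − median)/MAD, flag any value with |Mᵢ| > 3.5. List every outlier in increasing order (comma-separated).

|Mᵢ| > 3.5 ⇔ |xᵢ − 24.80| > 3.5·7.45/0.6745 = 38.66.
So outliers lie outside [-13.86, 63.46].
-18.2: M = -3.89 → outlier.

-18.2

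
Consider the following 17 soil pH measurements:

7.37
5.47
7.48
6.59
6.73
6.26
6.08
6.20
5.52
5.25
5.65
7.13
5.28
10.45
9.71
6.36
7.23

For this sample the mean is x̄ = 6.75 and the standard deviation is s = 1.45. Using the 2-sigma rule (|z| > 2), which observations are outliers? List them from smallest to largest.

Cutoffs at x̄ ± 2s: 6.75 ± 2·1.45 = [3.85, 9.65].
9.71: z = 2.04, |z| > 2 → outlier.
10.45: z = 2.55, |z| > 2 → outlier.
Every other value lies within [3.85, 9.65].

9.71, 10.45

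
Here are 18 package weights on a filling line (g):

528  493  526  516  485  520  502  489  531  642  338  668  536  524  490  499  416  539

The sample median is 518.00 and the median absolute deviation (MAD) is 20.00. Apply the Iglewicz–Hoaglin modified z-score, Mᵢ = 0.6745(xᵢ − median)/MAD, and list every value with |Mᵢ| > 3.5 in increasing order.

|Mᵢ| > 3.5 ⇔ |xᵢ − 518.00| > 3.5·20.00/0.6745 = 103.78.
So outliers lie outside [414.22, 621.78].
338: M = -6.07 → outlier.
642: M = 4.18 → outlier.
668: M = 5.06 → outlier.

338, 642, 668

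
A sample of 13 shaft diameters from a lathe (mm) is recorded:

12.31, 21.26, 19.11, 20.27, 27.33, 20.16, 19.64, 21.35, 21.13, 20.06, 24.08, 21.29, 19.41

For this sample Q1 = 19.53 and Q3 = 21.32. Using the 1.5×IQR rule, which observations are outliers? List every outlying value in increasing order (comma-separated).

IQR = Q3 − Q1 = 21.32 − 19.53 = 1.79.
Lower fence = Q1 − 1.5·IQR = 19.53 − 2.685 = 16.845.
Upper fence = Q3 + 1.5·IQR = 21.32 + 2.685 = 24.005.
12.31 < 16.845 → outlier.
24.08 > 24.005 → outlier.
27.33 > 24.005 → outlier.
All remaining values lie within [16.845, 24.005].

12.31, 24.08, 27.33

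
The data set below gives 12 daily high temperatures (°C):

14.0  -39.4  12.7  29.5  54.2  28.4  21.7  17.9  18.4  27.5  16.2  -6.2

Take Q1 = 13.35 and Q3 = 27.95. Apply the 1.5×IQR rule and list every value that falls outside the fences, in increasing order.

IQR = Q3 − Q1 = 27.95 − 13.35 = 14.60.
Lower fence = Q1 − 1.5·IQR = 13.35 − 21.90 = -8.55.
Upper fence = Q3 + 1.5·IQR = 27.95 + 21.90 = 49.85.
-39.4 < -8.55 → outlier.
54.2 > 49.85 → outlier.
All remaining values lie within [-8.55, 49.85].

-39.4, 54.2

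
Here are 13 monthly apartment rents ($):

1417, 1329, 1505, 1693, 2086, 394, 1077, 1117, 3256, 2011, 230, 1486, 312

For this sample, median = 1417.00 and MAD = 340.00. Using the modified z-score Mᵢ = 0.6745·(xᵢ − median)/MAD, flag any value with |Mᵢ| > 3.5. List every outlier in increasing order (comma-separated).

|Mᵢ| > 3.5 ⇔ |xᵢ − 1417.00| > 3.5·340.00/0.6745 = 1764.27.
So outliers lie outside [-347.27, 3181.27].
3256: M = 3.65 → outlier.

3256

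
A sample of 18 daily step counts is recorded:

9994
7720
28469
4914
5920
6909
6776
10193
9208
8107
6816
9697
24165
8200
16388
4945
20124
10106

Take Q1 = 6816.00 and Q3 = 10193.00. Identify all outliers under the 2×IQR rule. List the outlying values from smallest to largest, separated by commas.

IQR = Q3 − Q1 = 10193.00 − 6816.00 = 3377.00.
Lower fence = Q1 − 2·IQR = 6816.00 − 6754.00 = 62.00.
Upper fence = Q3 + 2·IQR = 10193.00 + 6754.00 = 16947.00.
20124 > 16947.00 → outlier.
24165 > 16947.00 → outlier.
28469 > 16947.00 → outlier.
All remaining values lie within [62.00, 16947.00].

20124, 24165, 28469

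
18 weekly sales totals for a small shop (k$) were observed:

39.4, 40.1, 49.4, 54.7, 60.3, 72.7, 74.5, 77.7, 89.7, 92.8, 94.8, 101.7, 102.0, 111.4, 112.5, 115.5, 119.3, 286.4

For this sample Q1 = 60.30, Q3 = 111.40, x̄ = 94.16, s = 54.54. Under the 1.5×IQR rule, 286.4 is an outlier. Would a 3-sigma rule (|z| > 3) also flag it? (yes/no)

yes

z = (286.4 − 94.16) / 54.54 = 3.52.
|z| = 3.52 > 3.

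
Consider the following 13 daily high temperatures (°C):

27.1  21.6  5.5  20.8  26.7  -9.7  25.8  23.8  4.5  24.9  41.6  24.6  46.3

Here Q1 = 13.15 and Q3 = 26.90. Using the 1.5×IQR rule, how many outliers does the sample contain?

IQR = 13.75; fences at 13.15 − 20.625 = -7.475 and 26.90 + 20.625 = 47.525.
Outside the cutoffs: -9.7.

1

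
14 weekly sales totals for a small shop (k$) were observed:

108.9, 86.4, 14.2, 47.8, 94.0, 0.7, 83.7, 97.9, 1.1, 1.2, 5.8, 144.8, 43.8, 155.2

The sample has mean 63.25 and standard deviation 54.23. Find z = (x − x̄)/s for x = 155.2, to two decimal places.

z = (155.2 − 63.25) / 54.23 = 1.70.

1.70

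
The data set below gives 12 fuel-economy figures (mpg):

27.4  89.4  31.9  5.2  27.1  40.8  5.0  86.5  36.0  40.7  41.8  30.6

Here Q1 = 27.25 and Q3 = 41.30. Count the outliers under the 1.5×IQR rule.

4

IQR = 14.05; fences at 27.25 − 21.075 = 6.175 and 41.30 + 21.075 = 62.375.
Outside the cutoffs: 5.0, 5.2, 86.5, 89.4.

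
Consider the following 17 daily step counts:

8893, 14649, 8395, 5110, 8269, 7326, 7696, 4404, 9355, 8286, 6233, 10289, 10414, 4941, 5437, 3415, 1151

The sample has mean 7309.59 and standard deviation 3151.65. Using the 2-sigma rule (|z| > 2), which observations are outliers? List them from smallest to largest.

Cutoffs at x̄ ± 2s: 7309.59 ± 2·3151.65 = [1006.29, 13612.89].
14649: z = 2.33, |z| > 2 → outlier.
Every other value lies within [1006.29, 13612.89].

14649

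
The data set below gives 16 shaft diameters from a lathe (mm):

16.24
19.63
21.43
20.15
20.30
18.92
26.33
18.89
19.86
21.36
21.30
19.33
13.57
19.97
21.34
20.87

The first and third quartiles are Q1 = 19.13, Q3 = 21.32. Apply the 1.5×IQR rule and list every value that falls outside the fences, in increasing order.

13.57, 26.33

IQR = Q3 − Q1 = 21.32 − 19.13 = 2.19.
Lower fence = Q1 − 1.5·IQR = 19.13 − 3.285 = 15.845.
Upper fence = Q3 + 1.5·IQR = 21.32 + 3.285 = 24.605.
13.57 < 15.845 → outlier.
26.33 > 24.605 → outlier.
All remaining values lie within [15.845, 24.605].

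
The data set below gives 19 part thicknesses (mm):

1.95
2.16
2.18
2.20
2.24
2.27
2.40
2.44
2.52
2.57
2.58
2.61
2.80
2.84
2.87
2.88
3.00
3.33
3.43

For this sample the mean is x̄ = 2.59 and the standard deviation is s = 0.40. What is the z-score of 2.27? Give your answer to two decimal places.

z = (2.27 − 2.59) / 0.40 = -0.80.

-0.80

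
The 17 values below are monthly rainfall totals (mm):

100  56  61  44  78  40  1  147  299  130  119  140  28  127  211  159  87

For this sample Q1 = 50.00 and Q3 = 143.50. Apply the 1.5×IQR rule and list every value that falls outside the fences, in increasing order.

299

IQR = Q3 − Q1 = 143.50 − 50.00 = 93.50.
Lower fence = Q1 − 1.5·IQR = 50.00 − 140.25 = -90.25.
Upper fence = Q3 + 1.5·IQR = 143.50 + 140.25 = 283.75.
299 > 283.75 → outlier.
All remaining values lie within [-90.25, 283.75].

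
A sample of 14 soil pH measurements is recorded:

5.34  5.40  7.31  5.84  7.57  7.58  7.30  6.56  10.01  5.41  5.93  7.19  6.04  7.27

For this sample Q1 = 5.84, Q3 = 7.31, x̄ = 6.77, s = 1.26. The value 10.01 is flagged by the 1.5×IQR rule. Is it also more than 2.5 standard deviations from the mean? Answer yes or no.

yes

z = (10.01 − 6.77) / 1.26 = 2.57.
|z| = 2.57 > 2.5.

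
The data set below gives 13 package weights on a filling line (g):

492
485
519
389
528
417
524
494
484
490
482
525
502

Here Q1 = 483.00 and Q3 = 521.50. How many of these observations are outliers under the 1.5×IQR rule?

2

IQR = 38.50; fences at 483.00 − 57.75 = 425.25 and 521.50 + 57.75 = 579.25.
Outside the cutoffs: 389, 417.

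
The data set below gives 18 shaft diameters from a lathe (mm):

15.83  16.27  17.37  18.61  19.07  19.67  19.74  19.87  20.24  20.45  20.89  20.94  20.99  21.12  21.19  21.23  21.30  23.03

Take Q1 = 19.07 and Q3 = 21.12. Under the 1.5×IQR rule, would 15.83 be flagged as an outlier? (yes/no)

yes

IQR = Q3 − Q1 = 21.12 − 19.07 = 2.05.
Lower fence = Q1 − 1.5·IQR = 19.07 − 3.075 = 15.995.
Upper fence = Q3 + 1.5·IQR = 21.12 + 3.075 = 24.195.
15.83 lies below the lower fence.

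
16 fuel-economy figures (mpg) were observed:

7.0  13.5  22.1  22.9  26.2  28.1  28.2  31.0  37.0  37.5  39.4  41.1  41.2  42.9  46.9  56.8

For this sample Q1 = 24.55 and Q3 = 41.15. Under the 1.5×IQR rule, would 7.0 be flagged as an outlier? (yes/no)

IQR = Q3 − Q1 = 41.15 − 24.55 = 16.60.
Lower fence = Q1 − 1.5·IQR = 24.55 − 24.90 = -0.35.
Upper fence = Q3 + 1.5·IQR = 41.15 + 24.90 = 66.05.
7.0 lies within [-0.35, 66.05].

no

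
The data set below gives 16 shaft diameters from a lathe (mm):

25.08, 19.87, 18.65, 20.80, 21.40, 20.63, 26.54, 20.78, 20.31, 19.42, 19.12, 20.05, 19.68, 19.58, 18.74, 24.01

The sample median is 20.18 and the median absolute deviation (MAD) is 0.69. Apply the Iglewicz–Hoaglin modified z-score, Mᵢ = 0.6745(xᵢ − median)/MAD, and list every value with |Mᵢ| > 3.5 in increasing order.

24.01, 25.08, 26.54

|Mᵢ| > 3.5 ⇔ |xᵢ − 20.18| > 3.5·0.69/0.6745 = 3.58.
So outliers lie outside [16.60, 23.76].
24.01: M = 3.74 → outlier.
25.08: M = 4.79 → outlier.
26.54: M = 6.22 → outlier.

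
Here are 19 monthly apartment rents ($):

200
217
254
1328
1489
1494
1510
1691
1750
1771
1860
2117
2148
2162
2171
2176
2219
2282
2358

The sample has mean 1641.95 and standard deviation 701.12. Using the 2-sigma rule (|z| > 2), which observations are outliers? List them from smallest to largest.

200, 217

Cutoffs at x̄ ± 2s: 1641.95 ± 2·701.12 = [239.71, 3044.19].
200: z = -2.06, |z| > 2 → outlier.
217: z = -2.03, |z| > 2 → outlier.
Every other value lies within [239.71, 3044.19].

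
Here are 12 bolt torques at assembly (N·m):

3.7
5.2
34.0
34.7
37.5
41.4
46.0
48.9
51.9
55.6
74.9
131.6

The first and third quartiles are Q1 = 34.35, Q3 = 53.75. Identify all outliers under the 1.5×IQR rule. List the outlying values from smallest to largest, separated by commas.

3.7, 5.2, 131.6

IQR = Q3 − Q1 = 53.75 − 34.35 = 19.40.
Lower fence = Q1 − 1.5·IQR = 34.35 − 29.10 = 5.25.
Upper fence = Q3 + 1.5·IQR = 53.75 + 29.10 = 82.85.
3.7 < 5.25 → outlier.
5.2 < 5.25 → outlier.
131.6 > 82.85 → outlier.
All remaining values lie within [5.25, 82.85].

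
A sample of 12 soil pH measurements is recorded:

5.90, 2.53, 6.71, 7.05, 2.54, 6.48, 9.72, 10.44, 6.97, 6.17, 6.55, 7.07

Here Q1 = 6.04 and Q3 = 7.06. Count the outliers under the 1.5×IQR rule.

IQR = 1.02; fences at 6.04 − 1.53 = 4.51 and 7.06 + 1.53 = 8.59.
Outside the cutoffs: 2.53, 2.54, 9.72, 10.44.

4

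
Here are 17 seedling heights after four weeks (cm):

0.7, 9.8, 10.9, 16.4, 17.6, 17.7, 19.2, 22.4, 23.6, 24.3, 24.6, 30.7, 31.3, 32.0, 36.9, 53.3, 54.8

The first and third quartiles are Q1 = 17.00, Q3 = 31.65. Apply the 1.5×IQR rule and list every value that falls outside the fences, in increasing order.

IQR = Q3 − Q1 = 31.65 − 17.00 = 14.65.
Lower fence = Q1 − 1.5·IQR = 17.00 − 21.975 = -4.975.
Upper fence = Q3 + 1.5·IQR = 31.65 + 21.975 = 53.625.
54.8 > 53.625 → outlier.
All remaining values lie within [-4.975, 53.625].

54.8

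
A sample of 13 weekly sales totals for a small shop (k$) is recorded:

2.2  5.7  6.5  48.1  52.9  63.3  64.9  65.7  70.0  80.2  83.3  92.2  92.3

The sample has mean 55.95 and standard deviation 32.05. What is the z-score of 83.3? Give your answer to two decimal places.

0.85

z = (83.3 − 55.95) / 32.05 = 0.85.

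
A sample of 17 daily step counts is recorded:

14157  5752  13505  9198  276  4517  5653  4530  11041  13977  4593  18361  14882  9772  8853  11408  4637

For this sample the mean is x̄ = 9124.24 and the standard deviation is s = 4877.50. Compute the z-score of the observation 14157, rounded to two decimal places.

1.03

z = (14157 − 9124.24) / 4877.50 = 1.03.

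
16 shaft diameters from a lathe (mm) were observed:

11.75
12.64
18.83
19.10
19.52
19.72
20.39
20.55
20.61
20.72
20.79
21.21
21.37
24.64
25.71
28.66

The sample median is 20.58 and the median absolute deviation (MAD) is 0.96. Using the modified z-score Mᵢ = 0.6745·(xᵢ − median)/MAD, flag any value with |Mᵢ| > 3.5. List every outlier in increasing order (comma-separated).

11.75, 12.64, 25.71, 28.66

|Mᵢ| > 3.5 ⇔ |xᵢ − 20.58| > 3.5·0.96/0.6745 = 4.98.
So outliers lie outside [15.60, 25.56].
11.75: M = -6.20 → outlier.
12.64: M = -5.58 → outlier.
25.71: M = 3.60 → outlier.
28.66: M = 5.68 → outlier.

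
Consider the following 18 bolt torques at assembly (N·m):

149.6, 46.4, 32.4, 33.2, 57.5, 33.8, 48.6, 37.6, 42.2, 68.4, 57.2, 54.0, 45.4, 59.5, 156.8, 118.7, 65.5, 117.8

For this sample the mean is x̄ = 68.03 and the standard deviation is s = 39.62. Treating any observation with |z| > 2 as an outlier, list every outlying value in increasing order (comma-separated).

149.6, 156.8

Cutoffs at x̄ ± 2s: 68.03 ± 2·39.62 = [-11.21, 147.27].
149.6: z = 2.06, |z| > 2 → outlier.
156.8: z = 2.24, |z| > 2 → outlier.
Every other value lies within [-11.21, 147.27].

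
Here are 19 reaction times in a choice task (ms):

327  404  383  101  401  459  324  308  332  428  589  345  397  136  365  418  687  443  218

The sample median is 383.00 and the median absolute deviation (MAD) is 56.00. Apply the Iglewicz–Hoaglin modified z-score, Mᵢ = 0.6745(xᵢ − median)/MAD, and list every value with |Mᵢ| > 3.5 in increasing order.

687

|Mᵢ| > 3.5 ⇔ |xᵢ − 383.00| > 3.5·56.00/0.6745 = 290.59.
So outliers lie outside [92.41, 673.59].
687: M = 3.66 → outlier.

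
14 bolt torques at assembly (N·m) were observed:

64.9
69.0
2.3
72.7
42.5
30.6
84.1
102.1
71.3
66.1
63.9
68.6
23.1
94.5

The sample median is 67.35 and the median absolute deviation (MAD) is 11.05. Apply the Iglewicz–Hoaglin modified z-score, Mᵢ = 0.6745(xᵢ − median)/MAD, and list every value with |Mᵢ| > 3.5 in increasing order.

|Mᵢ| > 3.5 ⇔ |xᵢ − 67.35| > 3.5·11.05/0.6745 = 57.34.
So outliers lie outside [10.01, 124.69].
2.3: M = -3.97 → outlier.

2.3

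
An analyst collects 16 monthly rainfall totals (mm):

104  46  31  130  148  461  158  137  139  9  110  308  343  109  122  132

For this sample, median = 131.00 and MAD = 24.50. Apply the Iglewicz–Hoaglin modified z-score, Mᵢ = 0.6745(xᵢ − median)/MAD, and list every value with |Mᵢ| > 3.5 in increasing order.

308, 343, 461

|Mᵢ| > 3.5 ⇔ |xᵢ − 131.00| > 3.5·24.50/0.6745 = 127.13.
So outliers lie outside [3.87, 258.13].
308: M = 4.87 → outlier.
343: M = 5.84 → outlier.
461: M = 9.09 → outlier.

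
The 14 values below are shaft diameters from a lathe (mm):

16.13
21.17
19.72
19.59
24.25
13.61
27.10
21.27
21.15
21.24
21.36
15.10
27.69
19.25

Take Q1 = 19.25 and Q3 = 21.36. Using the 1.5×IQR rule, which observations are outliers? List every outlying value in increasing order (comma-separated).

IQR = Q3 − Q1 = 21.36 − 19.25 = 2.11.
Lower fence = Q1 − 1.5·IQR = 19.25 − 3.165 = 16.085.
Upper fence = Q3 + 1.5·IQR = 21.36 + 3.165 = 24.525.
13.61 < 16.085 → outlier.
15.10 < 16.085 → outlier.
27.10 > 24.525 → outlier.
27.69 > 24.525 → outlier.
All remaining values lie within [16.085, 24.525].

13.61, 15.10, 27.10, 27.69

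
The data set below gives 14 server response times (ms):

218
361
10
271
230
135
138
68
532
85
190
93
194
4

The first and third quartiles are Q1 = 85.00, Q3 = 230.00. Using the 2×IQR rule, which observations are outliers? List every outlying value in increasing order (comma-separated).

IQR = Q3 − Q1 = 230.00 − 85.00 = 145.00.
Lower fence = Q1 − 2·IQR = 85.00 − 290.00 = -205.00.
Upper fence = Q3 + 2·IQR = 230.00 + 290.00 = 520.00.
532 > 520.00 → outlier.
All remaining values lie within [-205.00, 520.00].

532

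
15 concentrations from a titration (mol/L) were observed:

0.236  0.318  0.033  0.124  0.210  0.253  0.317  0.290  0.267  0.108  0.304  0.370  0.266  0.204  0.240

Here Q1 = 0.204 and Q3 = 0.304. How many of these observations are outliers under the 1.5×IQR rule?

IQR = 0.100; fences at 0.204 − 0.150 = 0.054 and 0.304 + 0.150 = 0.454.
Outside the cutoffs: 0.033.

1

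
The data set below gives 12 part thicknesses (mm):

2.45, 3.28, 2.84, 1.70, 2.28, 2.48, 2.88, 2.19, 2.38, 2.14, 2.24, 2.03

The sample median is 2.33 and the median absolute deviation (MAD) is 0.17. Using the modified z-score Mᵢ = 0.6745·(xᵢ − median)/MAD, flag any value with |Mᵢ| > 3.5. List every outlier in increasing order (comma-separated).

|Mᵢ| > 3.5 ⇔ |xᵢ − 2.33| > 3.5·0.17/0.6745 = 0.88.
So outliers lie outside [1.45, 3.21].
3.28: M = 3.77 → outlier.

3.28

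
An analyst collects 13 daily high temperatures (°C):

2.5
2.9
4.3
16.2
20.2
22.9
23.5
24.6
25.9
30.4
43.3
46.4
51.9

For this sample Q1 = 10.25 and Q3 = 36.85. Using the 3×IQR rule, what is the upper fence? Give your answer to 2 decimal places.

116.65

IQR = Q3 − Q1 = 36.85 − 10.25 = 26.60.
Lower fence = Q1 − 3·IQR = 10.25 − 79.80 = -69.55.
Upper fence = Q3 + 3·IQR = 36.85 + 79.80 = 116.65.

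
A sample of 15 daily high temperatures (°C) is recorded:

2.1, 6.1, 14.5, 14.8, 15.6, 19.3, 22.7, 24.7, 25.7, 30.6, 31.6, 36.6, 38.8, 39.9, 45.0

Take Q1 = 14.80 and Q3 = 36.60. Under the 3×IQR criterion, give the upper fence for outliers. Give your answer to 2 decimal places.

IQR = Q3 − Q1 = 36.60 − 14.80 = 21.80.
Lower fence = Q1 − 3·IQR = 14.80 − 65.40 = -50.60.
Upper fence = Q3 + 3·IQR = 36.60 + 65.40 = 102.00.

102.00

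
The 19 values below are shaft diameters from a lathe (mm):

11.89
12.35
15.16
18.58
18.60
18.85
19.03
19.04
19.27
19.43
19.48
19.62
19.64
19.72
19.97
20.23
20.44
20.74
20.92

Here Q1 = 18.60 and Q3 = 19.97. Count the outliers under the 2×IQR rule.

3

IQR = 1.37; fences at 18.60 − 2.74 = 15.86 and 19.97 + 2.74 = 22.71.
Outside the cutoffs: 11.89, 12.35, 15.16.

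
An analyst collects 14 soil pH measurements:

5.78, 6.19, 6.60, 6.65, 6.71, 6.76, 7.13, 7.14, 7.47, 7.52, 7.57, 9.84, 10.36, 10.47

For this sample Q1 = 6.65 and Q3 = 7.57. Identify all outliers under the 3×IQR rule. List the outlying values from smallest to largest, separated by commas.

IQR = Q3 − Q1 = 7.57 − 6.65 = 0.92.
Lower fence = Q1 − 3·IQR = 6.65 − 2.76 = 3.89.
Upper fence = Q3 + 3·IQR = 7.57 + 2.76 = 10.33.
10.36 > 10.33 → outlier.
10.47 > 10.33 → outlier.
All remaining values lie within [3.89, 10.33].

10.36, 10.47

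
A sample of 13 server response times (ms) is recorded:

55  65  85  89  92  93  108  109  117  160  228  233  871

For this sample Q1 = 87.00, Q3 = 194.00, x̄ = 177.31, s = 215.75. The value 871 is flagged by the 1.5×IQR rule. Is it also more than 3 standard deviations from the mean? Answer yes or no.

yes

z = (871 − 177.31) / 215.75 = 3.22.
|z| = 3.22 > 3.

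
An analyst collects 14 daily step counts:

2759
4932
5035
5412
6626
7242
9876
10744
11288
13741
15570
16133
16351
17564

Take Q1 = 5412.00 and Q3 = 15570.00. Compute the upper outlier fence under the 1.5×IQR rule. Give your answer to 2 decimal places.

IQR = Q3 − Q1 = 15570.00 − 5412.00 = 10158.00.
Lower fence = Q1 − 1.5·IQR = 5412.00 − 15237.00 = -9825.00.
Upper fence = Q3 + 1.5·IQR = 15570.00 + 15237.00 = 30807.00.

30807.00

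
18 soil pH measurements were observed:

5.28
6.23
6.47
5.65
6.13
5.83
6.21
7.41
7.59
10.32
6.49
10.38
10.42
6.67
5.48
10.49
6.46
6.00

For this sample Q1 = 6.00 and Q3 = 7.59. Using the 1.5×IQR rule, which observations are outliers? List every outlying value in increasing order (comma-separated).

10.32, 10.38, 10.42, 10.49

IQR = Q3 − Q1 = 7.59 − 6.00 = 1.59.
Lower fence = Q1 − 1.5·IQR = 6.00 − 2.385 = 3.615.
Upper fence = Q3 + 1.5·IQR = 7.59 + 2.385 = 9.975.
10.32 > 9.975 → outlier.
10.38 > 9.975 → outlier.
10.42 > 9.975 → outlier.
10.49 > 9.975 → outlier.
All remaining values lie within [3.615, 9.975].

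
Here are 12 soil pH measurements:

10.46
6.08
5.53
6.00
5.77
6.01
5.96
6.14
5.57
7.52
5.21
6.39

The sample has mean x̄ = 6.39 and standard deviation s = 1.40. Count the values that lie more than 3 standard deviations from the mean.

Cutoffs: x̄ ± 3s = [2.19, 10.59].
Every value lies within the cutoffs.

0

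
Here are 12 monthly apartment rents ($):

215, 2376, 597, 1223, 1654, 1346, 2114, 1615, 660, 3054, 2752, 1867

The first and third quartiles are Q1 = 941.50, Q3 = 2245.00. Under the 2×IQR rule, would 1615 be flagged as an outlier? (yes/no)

no

IQR = Q3 − Q1 = 2245.00 − 941.50 = 1303.50.
Lower fence = Q1 − 2·IQR = 941.50 − 2607.00 = -1665.50.
Upper fence = Q3 + 2·IQR = 2245.00 + 2607.00 = 4852.00.
1615 lies within [-1665.50, 4852.00].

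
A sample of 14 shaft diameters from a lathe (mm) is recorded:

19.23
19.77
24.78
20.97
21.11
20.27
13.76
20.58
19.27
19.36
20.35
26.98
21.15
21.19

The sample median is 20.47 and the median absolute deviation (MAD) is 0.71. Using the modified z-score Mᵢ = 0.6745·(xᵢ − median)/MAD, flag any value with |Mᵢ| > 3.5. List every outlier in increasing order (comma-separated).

13.76, 24.78, 26.98

|Mᵢ| > 3.5 ⇔ |xᵢ − 20.47| > 3.5·0.71/0.6745 = 3.68.
So outliers lie outside [16.79, 24.15].
13.76: M = -6.37 → outlier.
24.78: M = 4.09 → outlier.
26.98: M = 6.18 → outlier.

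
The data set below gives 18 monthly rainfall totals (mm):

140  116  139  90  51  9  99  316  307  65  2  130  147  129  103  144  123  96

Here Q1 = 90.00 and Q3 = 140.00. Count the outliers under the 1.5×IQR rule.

IQR = 50.00; fences at 90.00 − 75.00 = 15.00 and 140.00 + 75.00 = 215.00.
Outside the cutoffs: 2, 9, 307, 316.

4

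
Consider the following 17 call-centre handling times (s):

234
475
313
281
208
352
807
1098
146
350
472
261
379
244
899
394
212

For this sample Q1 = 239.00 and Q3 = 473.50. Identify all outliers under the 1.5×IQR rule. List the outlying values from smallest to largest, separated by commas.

IQR = Q3 − Q1 = 473.50 − 239.00 = 234.50.
Lower fence = Q1 − 1.5·IQR = 239.00 − 351.75 = -112.75.
Upper fence = Q3 + 1.5·IQR = 473.50 + 351.75 = 825.25.
899 > 825.25 → outlier.
1098 > 825.25 → outlier.
All remaining values lie within [-112.75, 825.25].

899, 1098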